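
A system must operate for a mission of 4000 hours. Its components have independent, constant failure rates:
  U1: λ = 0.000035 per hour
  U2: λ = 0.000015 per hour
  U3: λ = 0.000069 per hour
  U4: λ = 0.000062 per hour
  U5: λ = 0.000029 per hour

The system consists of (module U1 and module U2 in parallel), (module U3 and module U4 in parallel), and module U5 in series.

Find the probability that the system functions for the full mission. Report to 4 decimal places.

R(U1) = exp(−0.000035 × 4000) = 0.869358
R(U2) = exp(−0.000015 × 4000) = 0.941765
R(U3) = exp(−0.000069 × 4000) = 0.758813
R(U4) = exp(−0.000062 × 4000) = 0.780360
R(U5) = exp(−0.000029 × 4000) = 0.890475
Parallel (U1 and U2): 1 − (1 − 0.869358)(1 − 0.941765) = 0.992392
Parallel (U3 and U4): 1 − (1 − 0.758813)(1 − 0.780360) = 0.947026
Series ([0.992392], [0.947026], and U5): 0.992392 × 0.947026 × 0.890475 = 0.8369

0.8369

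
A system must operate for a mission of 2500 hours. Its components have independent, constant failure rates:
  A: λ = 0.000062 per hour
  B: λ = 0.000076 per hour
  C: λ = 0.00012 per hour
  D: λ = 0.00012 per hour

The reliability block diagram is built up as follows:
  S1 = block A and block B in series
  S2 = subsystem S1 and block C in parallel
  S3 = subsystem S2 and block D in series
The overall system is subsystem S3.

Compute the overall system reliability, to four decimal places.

R(A) = exp(−0.000062 × 2500) = 0.856415
R(B) = exp(−0.000076 × 2500) = 0.826959
R(C) = exp(−0.00012 × 2500) = 0.740818
R(D) = exp(−0.00012 × 2500) = 0.740818
Series (A and B): 0.856415 × 0.826959 = 0.708220
Parallel ([0.708220] and C): 1 − (1 − 0.708220)(1 − 0.740818) = 0.924376
Series ([0.924376] and D): 0.924376 × 0.740818 = 0.6848

0.6848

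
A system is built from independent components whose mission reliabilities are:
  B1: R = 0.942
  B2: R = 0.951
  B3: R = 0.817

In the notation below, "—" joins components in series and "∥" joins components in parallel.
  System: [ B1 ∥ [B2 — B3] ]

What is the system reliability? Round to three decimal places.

0.987

Series (B2 and B3): 0.95100 × 0.81700 = 0.77697
Parallel (B1 and [0.77697]): 1 − (1 − 0.94200)(1 − 0.77697) = 0.987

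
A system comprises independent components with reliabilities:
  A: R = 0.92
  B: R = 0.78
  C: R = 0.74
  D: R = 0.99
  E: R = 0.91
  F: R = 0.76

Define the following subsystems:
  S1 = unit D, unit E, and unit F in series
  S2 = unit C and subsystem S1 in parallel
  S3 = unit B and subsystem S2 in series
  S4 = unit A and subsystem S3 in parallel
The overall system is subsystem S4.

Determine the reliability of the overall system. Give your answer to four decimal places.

0.9773

Series (D, E, and F): 0.990000 × 0.910000 × 0.760000 = 0.684684
Parallel (C and [0.684684]): 1 − (1 − 0.740000)(1 − 0.684684) = 0.918018
Series (B and [0.918018]): 0.780000 × 0.918018 = 0.716054
Parallel (A and [0.716054]): 1 − (1 − 0.920000)(1 − 0.716054) = 0.9773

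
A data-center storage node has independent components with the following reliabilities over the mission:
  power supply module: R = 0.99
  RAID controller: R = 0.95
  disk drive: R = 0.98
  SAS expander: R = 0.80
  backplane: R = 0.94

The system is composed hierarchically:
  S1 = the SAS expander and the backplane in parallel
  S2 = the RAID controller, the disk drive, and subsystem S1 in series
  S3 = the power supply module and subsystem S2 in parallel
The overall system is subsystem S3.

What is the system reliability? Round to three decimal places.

Parallel (SAS expander and backplane): 1 − (1 − 0.80000)(1 − 0.94000) = 0.98800
Series (RAID controller, disk drive, and [0.98800]): 0.95000 × 0.98000 × 0.98800 = 0.91983
Parallel (power supply module and [0.91983]): 1 − (1 − 0.99000)(1 − 0.91983) = 0.999

0.999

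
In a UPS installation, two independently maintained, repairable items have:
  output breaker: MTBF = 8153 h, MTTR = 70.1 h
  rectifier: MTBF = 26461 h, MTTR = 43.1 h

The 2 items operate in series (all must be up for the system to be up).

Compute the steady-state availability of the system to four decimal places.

0.9899

A(output breaker) = MTBF/(MTBF+MTTR) = 8153/(8153+70.1) = 0.991475
A(rectifier) = MTBF/(MTBF+MTTR) = 26461/(26461+43.1) = 0.998374
Series availability: 0.991475 × 0.998374 = 0.9899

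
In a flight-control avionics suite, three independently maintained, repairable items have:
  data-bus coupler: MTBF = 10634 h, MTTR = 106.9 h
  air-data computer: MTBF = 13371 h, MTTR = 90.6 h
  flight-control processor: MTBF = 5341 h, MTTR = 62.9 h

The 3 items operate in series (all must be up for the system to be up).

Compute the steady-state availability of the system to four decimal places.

A(data-bus coupler) = MTBF/(MTBF+MTTR) = 10634/(10634+106.9) = 0.990047
A(air-data computer) = MTBF/(MTBF+MTTR) = 13371/(13371+90.6) = 0.993270
A(flight-control processor) = MTBF/(MTBF+MTTR) = 5341/(5341+62.9) = 0.988360
Series availability: 0.990047 × 0.993270 × 0.988360 = 0.9719

0.9719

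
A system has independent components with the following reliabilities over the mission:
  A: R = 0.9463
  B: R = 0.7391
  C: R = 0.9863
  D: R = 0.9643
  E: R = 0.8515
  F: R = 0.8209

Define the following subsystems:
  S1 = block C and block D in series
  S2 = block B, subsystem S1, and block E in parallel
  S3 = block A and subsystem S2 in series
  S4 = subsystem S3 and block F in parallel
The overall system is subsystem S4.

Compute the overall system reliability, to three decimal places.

0.990

Series (C and D): 0.98630 × 0.96430 = 0.95109
Parallel (B, [0.95109], and E): 1 − (1 − 0.73910)(1 − 0.95109)(1 − 0.85150) = 0.99811
Series (A and [0.99811]): 0.94630 × 0.99811 = 0.94451
Parallel ([0.94451] and F): 1 − (1 − 0.94451)(1 − 0.82090) = 0.990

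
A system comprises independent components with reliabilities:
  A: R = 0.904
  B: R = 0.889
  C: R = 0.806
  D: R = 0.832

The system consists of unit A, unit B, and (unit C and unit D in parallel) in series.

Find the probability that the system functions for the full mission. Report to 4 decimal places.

0.7775

Parallel (C and D): 1 − (1 − 0.806000)(1 − 0.832000) = 0.967408
Series (A, B, and [0.967408]): 0.904000 × 0.889000 × 0.967408 = 0.7775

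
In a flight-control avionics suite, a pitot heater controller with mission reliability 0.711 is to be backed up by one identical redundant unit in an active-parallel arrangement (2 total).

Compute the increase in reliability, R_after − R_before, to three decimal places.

0.205

R_before = 0.711
R_after = 1 − (1 − 0.711)^2 = 0.916
ΔR = 0.916 − 0.711 = 0.205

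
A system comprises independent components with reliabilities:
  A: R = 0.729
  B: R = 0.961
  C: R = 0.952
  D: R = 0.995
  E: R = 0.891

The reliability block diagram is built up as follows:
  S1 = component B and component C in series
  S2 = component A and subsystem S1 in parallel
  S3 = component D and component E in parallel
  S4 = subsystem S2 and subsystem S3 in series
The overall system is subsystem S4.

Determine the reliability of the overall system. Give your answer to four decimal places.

0.9764

Series (B and C): 0.961000 × 0.952000 = 0.914872
Parallel (A and [0.914872]): 1 − (1 − 0.729000)(1 − 0.914872) = 0.976930
Parallel (D and E): 1 − (1 − 0.995000)(1 − 0.891000) = 0.999455
Series ([0.976930] and [0.999455]): 0.976930 × 0.999455 = 0.9764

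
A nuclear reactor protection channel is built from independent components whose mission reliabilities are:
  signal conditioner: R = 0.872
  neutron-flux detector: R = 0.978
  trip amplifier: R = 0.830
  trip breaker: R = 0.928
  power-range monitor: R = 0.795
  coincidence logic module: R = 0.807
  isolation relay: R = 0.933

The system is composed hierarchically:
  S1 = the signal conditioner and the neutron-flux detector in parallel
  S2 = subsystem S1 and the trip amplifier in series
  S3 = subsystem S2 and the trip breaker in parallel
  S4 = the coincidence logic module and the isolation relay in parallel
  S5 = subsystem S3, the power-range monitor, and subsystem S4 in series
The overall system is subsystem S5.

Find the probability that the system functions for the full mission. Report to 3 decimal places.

0.775

Parallel (signal conditioner and neutron-flux detector): 1 − (1 − 0.87200)(1 − 0.97800) = 0.99718
Series ([0.99718] and trip amplifier): 0.99718 × 0.83000 = 0.82766
Parallel ([0.82766] and trip breaker): 1 − (1 − 0.82766)(1 − 0.92800) = 0.98759
Parallel (coincidence logic module and isolation relay): 1 − (1 − 0.80700)(1 − 0.93300) = 0.98707
Series ([0.98759], power-range monitor, and [0.98707]): 0.98759 × 0.79500 × 0.98707 = 0.775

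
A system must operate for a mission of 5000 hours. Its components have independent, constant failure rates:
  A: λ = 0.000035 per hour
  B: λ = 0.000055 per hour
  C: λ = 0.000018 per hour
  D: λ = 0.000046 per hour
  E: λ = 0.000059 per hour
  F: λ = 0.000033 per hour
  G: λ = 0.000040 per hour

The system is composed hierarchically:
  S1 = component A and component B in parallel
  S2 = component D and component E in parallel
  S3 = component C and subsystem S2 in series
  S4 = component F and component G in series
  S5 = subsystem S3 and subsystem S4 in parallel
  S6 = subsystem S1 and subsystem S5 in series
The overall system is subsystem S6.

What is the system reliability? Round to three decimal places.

R(A) = exp(−0.000035 × 5000) = 0.83946
R(B) = exp(−0.000055 × 5000) = 0.75957
R(C) = exp(−0.000018 × 5000) = 0.91393
R(D) = exp(−0.000046 × 5000) = 0.79453
R(E) = exp(−0.000059 × 5000) = 0.74453
R(F) = exp(−0.000033 × 5000) = 0.84789
R(G) = exp(−0.000040 × 5000) = 0.81873
Parallel (A and B): 1 − (1 − 0.83946)(1 − 0.75957) = 0.96140
Parallel (D and E): 1 − (1 − 0.79453)(1 − 0.74453) = 0.94751
Series (C and [0.94751]): 0.91393 × 0.94751 = 0.86596
Series (F and G): 0.84789 × 0.81873 = 0.69419
Parallel ([0.86596] and [0.69419]): 1 − (1 − 0.86596)(1 − 0.69419) = 0.95901
Series ([0.96140] and [0.95901]): 0.96140 × 0.95901 = 0.922

0.922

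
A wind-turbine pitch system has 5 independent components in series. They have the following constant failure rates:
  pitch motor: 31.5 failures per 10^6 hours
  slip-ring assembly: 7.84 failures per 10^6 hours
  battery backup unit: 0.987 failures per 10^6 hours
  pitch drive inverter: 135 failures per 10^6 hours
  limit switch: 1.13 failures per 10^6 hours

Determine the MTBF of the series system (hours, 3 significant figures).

5670

Series of exponential components: λ_sys = Σ λ_i
λ_sys = 0.0000315 + 0.00000784 + 0.000000987 + 0.000135 + 0.00000113 = 1.7646e-04 /h
MTBF = 1 / λ_sys = 5670 h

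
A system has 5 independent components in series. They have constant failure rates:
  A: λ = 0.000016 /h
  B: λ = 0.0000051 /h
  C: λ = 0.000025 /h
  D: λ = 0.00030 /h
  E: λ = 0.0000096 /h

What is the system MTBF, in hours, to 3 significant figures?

2810

Series of exponential components: λ_sys = Σ λ_i
λ_sys = 0.000016 + 0.0000051 + 0.000025 + 0.00030 + 0.0000096 = 3.5570e-04 /h
MTBF = 1 / λ_sys = 2810 h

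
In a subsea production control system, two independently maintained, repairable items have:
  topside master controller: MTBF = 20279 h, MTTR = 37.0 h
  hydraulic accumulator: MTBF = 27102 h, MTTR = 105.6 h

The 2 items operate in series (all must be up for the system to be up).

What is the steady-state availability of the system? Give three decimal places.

A(topside master controller) = MTBF/(MTBF+MTTR) = 20279/(20279+37.0) = 0.998179
A(hydraulic accumulator) = MTBF/(MTBF+MTTR) = 27102/(27102+105.6) = 0.996119
Series availability: 0.998179 × 0.996119 = 0.994

0.994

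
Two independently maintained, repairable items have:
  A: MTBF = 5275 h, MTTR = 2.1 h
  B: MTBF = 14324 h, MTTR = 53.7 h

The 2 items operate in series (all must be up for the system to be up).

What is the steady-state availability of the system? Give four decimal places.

0.9959

A(A) = MTBF/(MTBF+MTTR) = 5275/(5275+2.1) = 0.999602
A(B) = MTBF/(MTBF+MTTR) = 14324/(14324+53.7) = 0.996265
Series availability: 0.999602 × 0.996265 = 0.9959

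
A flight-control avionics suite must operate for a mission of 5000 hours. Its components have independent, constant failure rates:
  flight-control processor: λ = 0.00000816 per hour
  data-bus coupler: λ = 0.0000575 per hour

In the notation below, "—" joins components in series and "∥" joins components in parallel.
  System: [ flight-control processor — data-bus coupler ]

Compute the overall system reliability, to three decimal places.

R(flight-control processor) = exp(−0.00000816 × 5000) = 0.96002
R(data-bus coupler) = exp(−0.0000575 × 5000) = 0.75014
Series (flight-control processor and data-bus coupler): 0.96002 × 0.75014 = 0.720

0.720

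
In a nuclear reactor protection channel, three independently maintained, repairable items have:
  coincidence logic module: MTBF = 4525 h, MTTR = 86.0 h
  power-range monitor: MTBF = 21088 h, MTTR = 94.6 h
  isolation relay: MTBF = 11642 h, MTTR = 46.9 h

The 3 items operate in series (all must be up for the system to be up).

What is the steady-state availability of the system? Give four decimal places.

0.9730

A(coincidence logic module) = MTBF/(MTBF+MTTR) = 4525/(4525+86.0) = 0.981349
A(power-range monitor) = MTBF/(MTBF+MTTR) = 21088/(21088+94.6) = 0.995534
A(isolation relay) = MTBF/(MTBF+MTTR) = 11642/(11642+46.9) = 0.995988
Series availability: 0.981349 × 0.995534 × 0.995988 = 0.9730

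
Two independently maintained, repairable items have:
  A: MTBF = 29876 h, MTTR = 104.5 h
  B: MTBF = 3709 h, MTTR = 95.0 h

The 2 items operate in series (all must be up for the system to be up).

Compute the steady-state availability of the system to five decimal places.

0.97163

A(A) = MTBF/(MTBF+MTTR) = 29876/(29876+104.5) = 0.996514
A(B) = MTBF/(MTBF+MTTR) = 3709/(3709+95.0) = 0.975026
Series availability: 0.996514 × 0.975026 = 0.97163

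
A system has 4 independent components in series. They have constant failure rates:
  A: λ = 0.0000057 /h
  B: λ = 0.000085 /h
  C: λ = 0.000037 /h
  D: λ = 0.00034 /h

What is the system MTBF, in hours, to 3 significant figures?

Series of exponential components: λ_sys = Σ λ_i
λ_sys = 0.0000057 + 0.000085 + 0.000037 + 0.00034 = 4.6770e-04 /h
MTBF = 1 / λ_sys = 2140 h

2140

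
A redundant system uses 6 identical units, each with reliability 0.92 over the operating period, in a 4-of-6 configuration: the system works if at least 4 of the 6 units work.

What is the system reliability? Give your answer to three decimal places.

R = Σ_{i=4}^{6} C(6,i) p^i (1−p)^{6−i} with p = 0.92
C(6,4)·0.92^4·0.08^2 = 0.06877
C(6,5)·0.92^5·0.08^1 = 0.31636
C(6,6)·0.92^6·0.08^0 = 0.60636
Sum = 0.991

0.991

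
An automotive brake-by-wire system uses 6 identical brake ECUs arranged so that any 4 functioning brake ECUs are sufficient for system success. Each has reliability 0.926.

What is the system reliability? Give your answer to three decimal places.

R = Σ_{i=4}^{6} C(6,i) p^i (1−p)^{6−i} with p = 0.926
C(6,4)·0.926^4·0.074^2 = 0.06039
C(6,5)·0.926^5·0.074^1 = 0.30230
C(6,6)·0.926^6·0.074^0 = 0.63047
Sum = 0.993

0.993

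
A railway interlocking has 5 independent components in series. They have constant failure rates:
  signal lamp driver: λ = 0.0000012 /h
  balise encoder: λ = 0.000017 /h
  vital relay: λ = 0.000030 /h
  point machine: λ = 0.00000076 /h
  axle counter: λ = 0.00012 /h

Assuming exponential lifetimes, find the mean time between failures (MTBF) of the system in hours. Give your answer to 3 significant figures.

5920

Series of exponential components: λ_sys = Σ λ_i
λ_sys = 0.0000012 + 0.000017 + 0.000030 + 0.00000076 + 0.00012 = 1.6896e-04 /h
MTBF = 1 / λ_sys = 5920 h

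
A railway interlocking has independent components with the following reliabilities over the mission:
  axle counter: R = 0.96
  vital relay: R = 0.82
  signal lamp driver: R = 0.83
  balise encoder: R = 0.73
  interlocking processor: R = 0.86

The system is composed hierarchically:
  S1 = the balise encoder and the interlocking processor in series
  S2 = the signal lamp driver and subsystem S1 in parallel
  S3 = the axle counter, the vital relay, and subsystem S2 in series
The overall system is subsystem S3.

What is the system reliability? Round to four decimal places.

Series (balise encoder and interlocking processor): 0.730000 × 0.860000 = 0.627800
Parallel (signal lamp driver and [0.627800]): 1 − (1 − 0.830000)(1 − 0.627800) = 0.936726
Series (axle counter, vital relay, and [0.936726]): 0.960000 × 0.820000 × 0.936726 = 0.7374

0.7374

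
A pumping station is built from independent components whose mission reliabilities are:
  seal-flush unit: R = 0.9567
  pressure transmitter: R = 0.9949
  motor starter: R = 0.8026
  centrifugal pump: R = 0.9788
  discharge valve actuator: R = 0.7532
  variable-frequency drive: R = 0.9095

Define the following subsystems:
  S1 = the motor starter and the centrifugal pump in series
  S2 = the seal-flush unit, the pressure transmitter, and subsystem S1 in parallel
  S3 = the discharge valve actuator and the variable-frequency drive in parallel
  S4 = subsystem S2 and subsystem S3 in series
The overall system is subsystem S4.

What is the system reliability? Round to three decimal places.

0.978

Series (motor starter and centrifugal pump): 0.80260 × 0.97880 = 0.78558
Parallel (seal-flush unit, pressure transmitter, and [0.78558]): 1 − (1 − 0.95670)(1 − 0.99490)(1 − 0.78558) = 0.99995
Parallel (discharge valve actuator and variable-frequency drive): 1 − (1 − 0.75320)(1 − 0.90950) = 0.97766
Series ([0.99995] and [0.97766]): 0.99995 × 0.97766 = 0.978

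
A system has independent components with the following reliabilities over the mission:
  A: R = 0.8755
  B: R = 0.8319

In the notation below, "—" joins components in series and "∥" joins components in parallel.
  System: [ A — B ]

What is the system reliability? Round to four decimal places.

Series (A and B): 0.875500 × 0.831900 = 0.7283

0.7283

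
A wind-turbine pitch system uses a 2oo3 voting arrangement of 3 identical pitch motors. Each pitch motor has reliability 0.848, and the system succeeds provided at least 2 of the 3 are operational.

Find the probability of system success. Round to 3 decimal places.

0.938

R = Σ_{i=2}^{3} C(3,i) p^i (1−p)^{3−i} with p = 0.848
C(3,2)·0.848^2·0.152^1 = 0.32791
C(3,3)·0.848^3·0.152^0 = 0.60980
Sum = 0.938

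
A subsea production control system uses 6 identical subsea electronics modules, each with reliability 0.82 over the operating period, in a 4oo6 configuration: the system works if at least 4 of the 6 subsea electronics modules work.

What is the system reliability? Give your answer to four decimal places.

R = Σ_{i=4}^{6} C(6,i) p^i (1−p)^{6−i} with p = 0.82
C(6,4)·0.82^4·0.18^2 = 0.219731
C(6,5)·0.82^5·0.18^1 = 0.400399
C(6,6)·0.82^6·0.18^0 = 0.304007
Sum = 0.9241

0.9241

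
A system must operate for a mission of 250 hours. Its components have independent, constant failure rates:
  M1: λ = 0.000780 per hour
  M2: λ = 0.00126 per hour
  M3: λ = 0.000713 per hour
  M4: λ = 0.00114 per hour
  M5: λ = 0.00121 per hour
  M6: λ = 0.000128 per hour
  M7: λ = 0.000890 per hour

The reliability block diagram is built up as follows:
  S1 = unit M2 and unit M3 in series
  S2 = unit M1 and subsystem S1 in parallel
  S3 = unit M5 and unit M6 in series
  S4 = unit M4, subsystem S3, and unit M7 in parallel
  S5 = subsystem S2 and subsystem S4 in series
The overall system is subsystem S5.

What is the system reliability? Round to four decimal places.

R(M1) = exp(−0.000780 × 250) = 0.822835
R(M2) = exp(−0.00126 × 250) = 0.729789
R(M3) = exp(−0.000713 × 250) = 0.836733
R(M4) = exp(−0.00114 × 250) = 0.752014
R(M5) = exp(−0.00121 × 250) = 0.738968
R(M6) = exp(−0.000128 × 250) = 0.968507
R(M7) = exp(−0.000890 × 250) = 0.800515
Series (M2 and M3): 0.729789 × 0.836733 = 0.610639
Parallel (M1 and [0.610639]): 1 − (1 − 0.822835)(1 − 0.610639) = 0.931019
Series (M5 and M6): 0.738968 × 0.968507 = 0.715696
Parallel (M4, [0.715696], and M7): 1 − (1 − 0.752014)(1 − 0.715696)(1 − 0.800515) = 0.985936
Series ([0.931019] and [0.985936]): 0.931019 × 0.985936 = 0.9179

0.9179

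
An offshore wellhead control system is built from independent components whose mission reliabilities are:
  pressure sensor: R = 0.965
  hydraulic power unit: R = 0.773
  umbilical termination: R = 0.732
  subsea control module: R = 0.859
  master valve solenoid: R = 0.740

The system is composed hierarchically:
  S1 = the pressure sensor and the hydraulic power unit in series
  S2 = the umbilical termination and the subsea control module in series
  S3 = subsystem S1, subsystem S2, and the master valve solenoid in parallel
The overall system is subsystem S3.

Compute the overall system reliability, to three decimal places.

0.975

Series (pressure sensor and hydraulic power unit): 0.96500 × 0.77300 = 0.74595
Series (umbilical termination and subsea control module): 0.73200 × 0.85900 = 0.62879
Parallel ([0.74595], [0.62879], and master valve solenoid): 1 − (1 − 0.74595)(1 − 0.62879)(1 − 0.74000) = 0.975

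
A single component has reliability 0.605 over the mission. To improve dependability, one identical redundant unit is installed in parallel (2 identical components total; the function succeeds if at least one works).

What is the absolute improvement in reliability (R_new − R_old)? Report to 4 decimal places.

R_before = 0.605
R_after = 1 − (1 − 0.605)^2 = 0.8440
ΔR = 0.8440 − 0.605 = 0.2390

0.2390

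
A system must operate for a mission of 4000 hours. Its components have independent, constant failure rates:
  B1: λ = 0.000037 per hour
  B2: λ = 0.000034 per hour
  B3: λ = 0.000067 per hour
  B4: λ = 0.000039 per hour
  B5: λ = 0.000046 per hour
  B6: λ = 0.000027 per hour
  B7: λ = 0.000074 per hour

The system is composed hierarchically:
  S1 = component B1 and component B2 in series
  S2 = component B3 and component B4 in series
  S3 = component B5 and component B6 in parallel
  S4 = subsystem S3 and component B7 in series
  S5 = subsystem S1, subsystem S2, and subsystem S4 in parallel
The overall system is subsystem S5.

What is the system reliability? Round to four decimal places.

R(B1) = exp(−0.000037 × 4000) = 0.862431
R(B2) = exp(−0.000034 × 4000) = 0.872843
R(B3) = exp(−0.000067 × 4000) = 0.764908
R(B4) = exp(−0.000039 × 4000) = 0.855559
R(B5) = exp(−0.000046 × 4000) = 0.831936
R(B6) = exp(−0.000027 × 4000) = 0.897628
R(B7) = exp(−0.000074 × 4000) = 0.743787
Series (B1 and B2): 0.862431 × 0.872843 = 0.752767
Series (B3 and B4): 0.764908 × 0.855559 = 0.654424
Parallel (B5 and B6): 1 − (1 − 0.831936)(1 − 0.897628) = 0.982795
Series ([0.982795] and B7): 0.982795 × 0.743787 = 0.730990
Parallel ([0.752767], [0.654424], and [0.730990]): 1 − (1 − 0.752767)(1 − 0.654424)(1 − 0.730990) = 0.9770

0.9770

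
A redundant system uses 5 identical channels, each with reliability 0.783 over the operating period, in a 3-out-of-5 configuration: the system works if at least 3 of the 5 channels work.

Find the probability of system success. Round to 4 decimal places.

R = Σ_{i=3}^{5} C(5,i) p^i (1−p)^{5−i} with p = 0.783
C(5,3)·0.783^3·0.217^2 = 0.226050
C(5,4)·0.783^4·0.217^1 = 0.407828
C(5,5)·0.783^5·0.217^0 = 0.294313
Sum = 0.9282

0.9282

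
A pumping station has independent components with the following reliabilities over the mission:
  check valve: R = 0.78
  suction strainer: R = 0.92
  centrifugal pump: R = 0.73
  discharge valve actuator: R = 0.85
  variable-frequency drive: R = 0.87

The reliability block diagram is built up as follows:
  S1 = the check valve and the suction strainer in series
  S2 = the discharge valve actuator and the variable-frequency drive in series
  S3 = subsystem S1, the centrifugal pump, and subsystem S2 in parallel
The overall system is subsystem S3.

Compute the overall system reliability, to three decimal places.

0.980

Series (check valve and suction strainer): 0.78000 × 0.92000 = 0.71760
Series (discharge valve actuator and variable-frequency drive): 0.85000 × 0.87000 = 0.73950
Parallel ([0.71760], centrifugal pump, and [0.73950]): 1 − (1 − 0.71760)(1 − 0.73000)(1 − 0.73950) = 0.980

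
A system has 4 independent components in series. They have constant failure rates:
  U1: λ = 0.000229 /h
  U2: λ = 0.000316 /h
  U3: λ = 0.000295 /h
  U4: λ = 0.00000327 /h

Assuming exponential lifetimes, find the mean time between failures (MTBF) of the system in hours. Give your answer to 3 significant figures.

Series of exponential components: λ_sys = Σ λ_i
λ_sys = 0.000229 + 0.000316 + 0.000295 + 0.00000327 = 8.4327e-04 /h
MTBF = 1 / λ_sys = 1190 h

1190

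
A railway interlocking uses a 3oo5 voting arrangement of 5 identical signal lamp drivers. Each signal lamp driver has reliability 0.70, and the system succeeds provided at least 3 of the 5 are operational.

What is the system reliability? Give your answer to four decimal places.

R = Σ_{i=3}^{5} C(5,i) p^i (1−p)^{5−i} with p = 0.70
C(5,3)·0.70^3·0.30^2 = 0.308700
C(5,4)·0.70^4·0.30^1 = 0.360150
C(5,5)·0.70^5·0.30^0 = 0.168070
Sum = 0.8369

0.8369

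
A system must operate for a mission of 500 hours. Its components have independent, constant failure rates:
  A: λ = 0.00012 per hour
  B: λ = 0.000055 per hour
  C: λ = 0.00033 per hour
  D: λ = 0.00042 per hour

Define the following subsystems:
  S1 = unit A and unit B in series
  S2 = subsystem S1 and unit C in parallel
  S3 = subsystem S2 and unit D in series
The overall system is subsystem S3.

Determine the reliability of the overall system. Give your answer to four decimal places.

0.8003

R(A) = exp(−0.00012 × 500) = 0.941765
R(B) = exp(−0.000055 × 500) = 0.972875
R(C) = exp(−0.00033 × 500) = 0.847894
R(D) = exp(−0.00042 × 500) = 0.810584
Series (A and B): 0.941765 × 0.972875 = 0.916220
Parallel ([0.916220] and C): 1 − (1 − 0.916220)(1 − 0.847894) = 0.987257
Series ([0.987257] and D): 0.987257 × 0.810584 = 0.8003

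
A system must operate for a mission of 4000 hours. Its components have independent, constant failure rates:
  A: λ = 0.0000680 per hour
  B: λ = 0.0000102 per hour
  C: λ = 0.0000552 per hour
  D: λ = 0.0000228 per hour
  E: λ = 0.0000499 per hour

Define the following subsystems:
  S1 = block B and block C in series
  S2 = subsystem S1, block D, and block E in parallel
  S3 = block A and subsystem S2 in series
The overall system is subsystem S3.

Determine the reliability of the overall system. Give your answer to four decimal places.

R(A) = exp(−0.0000680 × 4000) = 0.761854
R(B) = exp(−0.0000102 × 4000) = 0.960021
R(C) = exp(−0.0000552 × 4000) = 0.801877
R(D) = exp(−0.0000228 × 4000) = 0.912835
R(E) = exp(−0.0000499 × 4000) = 0.819058
Series (B and C): 0.960021 × 0.801877 = 0.769819
Parallel ([0.769819], D, and E): 1 − (1 − 0.769819)(1 − 0.912835)(1 − 0.819058) = 0.996370
Series (A and [0.996370]): 0.761854 × 0.996370 = 0.7591

0.7591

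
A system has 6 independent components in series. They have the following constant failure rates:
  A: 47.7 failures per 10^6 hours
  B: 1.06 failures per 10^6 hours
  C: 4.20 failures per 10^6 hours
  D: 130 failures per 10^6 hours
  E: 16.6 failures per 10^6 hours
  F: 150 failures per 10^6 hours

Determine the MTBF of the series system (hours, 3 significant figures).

2860

Series of exponential components: λ_sys = Σ λ_i
λ_sys = 0.0000477 + 0.00000106 + 0.00000420 + 0.000130 + 0.0000166 + 0.000150 = 3.4956e-04 /h
MTBF = 1 / λ_sys = 2860 h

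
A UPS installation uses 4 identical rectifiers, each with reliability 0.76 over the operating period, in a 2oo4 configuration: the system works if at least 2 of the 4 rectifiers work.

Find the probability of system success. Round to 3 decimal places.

0.955

R = Σ_{i=2}^{4} C(4,i) p^i (1−p)^{4−i} with p = 0.76
C(4,2)·0.76^2·0.24^2 = 0.19962
C(4,3)·0.76^3·0.24^1 = 0.42142
C(4,4)·0.76^4·0.24^0 = 0.33362
Sum = 0.955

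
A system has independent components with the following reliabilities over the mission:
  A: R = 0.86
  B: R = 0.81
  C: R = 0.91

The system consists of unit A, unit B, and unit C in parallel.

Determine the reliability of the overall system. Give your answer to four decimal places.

Parallel (A, B, and C): 1 − (1 − 0.860000)(1 − 0.810000)(1 − 0.910000) = 0.9976

0.9976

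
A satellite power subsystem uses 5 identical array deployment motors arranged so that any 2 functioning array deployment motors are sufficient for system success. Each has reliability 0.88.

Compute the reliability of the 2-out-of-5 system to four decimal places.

R = Σ_{i=2}^{5} C(5,i) p^i (1−p)^{5−i} with p = 0.88
C(5,2)·0.88^2·0.12^3 = 0.013382
C(5,3)·0.88^3·0.12^2 = 0.098132
C(5,4)·0.88^4·0.12^1 = 0.359817
C(5,5)·0.88^5·0.12^0 = 0.527732
Sum = 0.9991

0.9991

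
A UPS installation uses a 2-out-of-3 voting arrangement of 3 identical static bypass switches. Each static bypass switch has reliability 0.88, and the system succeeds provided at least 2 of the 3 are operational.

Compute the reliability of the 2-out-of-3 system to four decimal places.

0.9603

R = Σ_{i=2}^{3} C(3,i) p^i (1−p)^{3−i} with p = 0.88
C(3,2)·0.88^2·0.12^1 = 0.278784
C(3,3)·0.88^3·0.12^0 = 0.681472
Sum = 0.9603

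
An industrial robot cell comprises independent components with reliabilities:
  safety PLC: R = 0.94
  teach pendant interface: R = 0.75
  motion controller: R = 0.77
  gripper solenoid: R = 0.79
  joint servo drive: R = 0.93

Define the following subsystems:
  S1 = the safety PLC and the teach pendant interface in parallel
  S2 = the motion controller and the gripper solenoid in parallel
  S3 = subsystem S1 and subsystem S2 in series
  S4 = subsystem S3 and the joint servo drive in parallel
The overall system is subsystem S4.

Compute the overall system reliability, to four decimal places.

0.9956

Parallel (safety PLC and teach pendant interface): 1 − (1 − 0.940000)(1 − 0.750000) = 0.985000
Parallel (motion controller and gripper solenoid): 1 − (1 − 0.770000)(1 − 0.790000) = 0.951700
Series ([0.985000] and [0.951700]): 0.985000 × 0.951700 = 0.937425
Parallel ([0.937425] and joint servo drive): 1 − (1 − 0.937425)(1 − 0.930000) = 0.9956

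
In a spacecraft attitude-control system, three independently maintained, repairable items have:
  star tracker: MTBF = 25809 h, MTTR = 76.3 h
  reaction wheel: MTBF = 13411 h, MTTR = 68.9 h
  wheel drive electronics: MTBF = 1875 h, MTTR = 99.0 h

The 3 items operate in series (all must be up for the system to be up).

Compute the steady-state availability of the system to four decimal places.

A(star tracker) = MTBF/(MTBF+MTTR) = 25809/(25809+76.3) = 0.997052
A(reaction wheel) = MTBF/(MTBF+MTTR) = 13411/(13411+68.9) = 0.994889
A(wheel drive electronics) = MTBF/(MTBF+MTTR) = 1875/(1875+99.0) = 0.949848
Series availability: 0.997052 × 0.994889 × 0.949848 = 0.9422

0.9422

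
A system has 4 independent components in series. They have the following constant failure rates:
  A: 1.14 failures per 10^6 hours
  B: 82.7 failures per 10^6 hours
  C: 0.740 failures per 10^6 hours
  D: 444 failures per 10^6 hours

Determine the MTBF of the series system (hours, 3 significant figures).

Series of exponential components: λ_sys = Σ λ_i
λ_sys = 0.00000114 + 0.0000827 + 0.000000740 + 0.000444 = 5.2858e-04 /h
MTBF = 1 / λ_sys = 1890 h

1890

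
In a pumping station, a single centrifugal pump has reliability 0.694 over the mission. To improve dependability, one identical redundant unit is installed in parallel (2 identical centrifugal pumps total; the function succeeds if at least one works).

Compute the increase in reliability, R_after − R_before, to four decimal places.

R_before = 0.694
R_after = 1 − (1 − 0.694)^2 = 0.9064
ΔR = 0.9064 − 0.694 = 0.2124

0.2124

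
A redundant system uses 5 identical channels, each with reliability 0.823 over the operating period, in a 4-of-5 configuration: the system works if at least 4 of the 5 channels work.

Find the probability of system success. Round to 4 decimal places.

R = Σ_{i=4}^{5} C(5,i) p^i (1−p)^{5−i} with p = 0.823
C(5,4)·0.823^4·0.177^1 = 0.406015
C(5,5)·0.823^5·0.177^0 = 0.377571
Sum = 0.7836

0.7836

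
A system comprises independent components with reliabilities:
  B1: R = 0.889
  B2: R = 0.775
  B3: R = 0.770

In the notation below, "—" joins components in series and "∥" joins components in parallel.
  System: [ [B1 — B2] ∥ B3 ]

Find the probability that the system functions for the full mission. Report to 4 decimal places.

Series (B1 and B2): 0.889000 × 0.775000 = 0.688975
Parallel ([0.688975] and B3): 1 − (1 − 0.688975)(1 − 0.770000) = 0.9285

0.9285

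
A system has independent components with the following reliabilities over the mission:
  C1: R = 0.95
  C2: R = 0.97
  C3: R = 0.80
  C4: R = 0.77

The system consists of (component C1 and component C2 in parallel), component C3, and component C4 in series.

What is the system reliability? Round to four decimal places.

0.6151

Parallel (C1 and C2): 1 − (1 − 0.950000)(1 − 0.970000) = 0.998500
Series ([0.998500], C3, and C4): 0.998500 × 0.800000 × 0.770000 = 0.6151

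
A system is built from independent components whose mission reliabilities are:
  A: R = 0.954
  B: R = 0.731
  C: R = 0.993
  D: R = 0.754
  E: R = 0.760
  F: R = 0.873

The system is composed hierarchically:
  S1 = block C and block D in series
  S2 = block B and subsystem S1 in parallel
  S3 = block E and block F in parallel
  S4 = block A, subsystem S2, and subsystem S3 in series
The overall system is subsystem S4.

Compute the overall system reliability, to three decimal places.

0.862

Series (C and D): 0.99300 × 0.75400 = 0.74872
Parallel (B and [0.74872]): 1 − (1 − 0.73100)(1 − 0.74872) = 0.93241
Parallel (E and F): 1 − (1 − 0.76000)(1 − 0.87300) = 0.96952
Series (A, [0.93241], and [0.96952]): 0.95400 × 0.93241 × 0.96952 = 0.862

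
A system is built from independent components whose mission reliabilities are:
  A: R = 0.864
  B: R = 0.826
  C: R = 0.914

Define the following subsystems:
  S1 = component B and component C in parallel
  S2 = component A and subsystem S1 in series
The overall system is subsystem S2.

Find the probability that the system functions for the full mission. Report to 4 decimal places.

0.8511

Parallel (B and C): 1 − (1 − 0.826000)(1 − 0.914000) = 0.985036
Series (A and [0.985036]): 0.864000 × 0.985036 = 0.8511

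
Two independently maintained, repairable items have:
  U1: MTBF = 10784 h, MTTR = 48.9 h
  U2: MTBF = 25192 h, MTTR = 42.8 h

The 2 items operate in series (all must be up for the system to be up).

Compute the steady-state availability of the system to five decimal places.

A(U1) = MTBF/(MTBF+MTTR) = 10784/(10784+48.9) = 0.995486
A(U2) = MTBF/(MTBF+MTTR) = 25192/(25192+42.8) = 0.998304
Series availability: 0.995486 × 0.998304 = 0.99380

0.99380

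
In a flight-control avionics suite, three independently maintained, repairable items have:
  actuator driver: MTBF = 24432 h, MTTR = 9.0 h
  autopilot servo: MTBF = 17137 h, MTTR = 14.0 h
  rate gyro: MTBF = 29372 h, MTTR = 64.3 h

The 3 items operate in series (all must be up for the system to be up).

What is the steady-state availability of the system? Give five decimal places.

A(actuator driver) = MTBF/(MTBF+MTTR) = 24432/(24432+9.0) = 0.999632
A(autopilot servo) = MTBF/(MTBF+MTTR) = 17137/(17137+14.0) = 0.999184
A(rate gyro) = MTBF/(MTBF+MTTR) = 29372/(29372+64.3) = 0.997816
Series availability: 0.999632 × 0.999184 × 0.997816 = 0.99663

0.99663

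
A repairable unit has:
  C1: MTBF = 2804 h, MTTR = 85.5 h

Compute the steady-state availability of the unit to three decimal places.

0.970

A(C1) = MTBF/(MTBF+MTTR) = 2804/(2804+85.5) = 0.970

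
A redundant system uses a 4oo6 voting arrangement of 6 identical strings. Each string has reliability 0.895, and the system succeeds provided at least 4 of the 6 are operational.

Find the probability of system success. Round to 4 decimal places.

0.9819

R = Σ_{i=4}^{6} C(6,i) p^i (1−p)^{6−i} with p = 0.895
C(6,4)·0.895^4·0.105^2 = 0.106111
C(6,5)·0.895^5·0.105^1 = 0.361789
C(6,6)·0.895^6·0.105^0 = 0.513971
Sum = 0.9819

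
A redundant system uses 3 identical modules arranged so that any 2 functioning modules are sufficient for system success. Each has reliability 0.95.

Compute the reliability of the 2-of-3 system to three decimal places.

R = Σ_{i=2}^{3} C(3,i) p^i (1−p)^{3−i} with p = 0.95
C(3,2)·0.95^2·0.05^1 = 0.13538
C(3,3)·0.95^3·0.05^0 = 0.85738
Sum = 0.993

0.993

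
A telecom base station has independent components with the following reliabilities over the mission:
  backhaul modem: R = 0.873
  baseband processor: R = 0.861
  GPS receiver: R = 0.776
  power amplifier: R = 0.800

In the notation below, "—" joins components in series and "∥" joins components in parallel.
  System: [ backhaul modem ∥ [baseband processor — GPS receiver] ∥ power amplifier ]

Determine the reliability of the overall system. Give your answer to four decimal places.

0.9916

Series (baseband processor and GPS receiver): 0.861000 × 0.776000 = 0.668136
Parallel (backhaul modem, [0.668136], and power amplifier): 1 − (1 − 0.873000)(1 − 0.668136)(1 − 0.800000) = 0.9916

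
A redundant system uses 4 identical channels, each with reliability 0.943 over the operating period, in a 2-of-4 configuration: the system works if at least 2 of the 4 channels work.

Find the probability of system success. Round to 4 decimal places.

R = Σ_{i=2}^{4} C(4,i) p^i (1−p)^{4−i} with p = 0.943
C(4,2)·0.943^2·0.057^2 = 0.017335
C(4,3)·0.943^3·0.057^1 = 0.191192
C(4,4)·0.943^4·0.057^0 = 0.790764
Sum = 0.9993

0.9993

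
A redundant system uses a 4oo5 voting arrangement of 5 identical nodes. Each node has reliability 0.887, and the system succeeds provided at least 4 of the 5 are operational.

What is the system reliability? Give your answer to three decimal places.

R = Σ_{i=4}^{5} C(5,i) p^i (1−p)^{5−i} with p = 0.887
C(5,4)·0.887^4·0.113^1 = 0.34974
C(5,5)·0.887^5·0.113^0 = 0.54906
Sum = 0.899

0.899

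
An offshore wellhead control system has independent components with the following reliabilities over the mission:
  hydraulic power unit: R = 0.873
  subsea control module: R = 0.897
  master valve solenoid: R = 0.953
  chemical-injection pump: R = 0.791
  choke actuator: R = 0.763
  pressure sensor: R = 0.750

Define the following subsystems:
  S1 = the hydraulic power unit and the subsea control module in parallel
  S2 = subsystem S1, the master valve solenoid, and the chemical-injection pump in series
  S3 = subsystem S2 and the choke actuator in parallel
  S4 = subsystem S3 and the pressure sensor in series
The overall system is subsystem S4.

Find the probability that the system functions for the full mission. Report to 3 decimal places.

0.704

Parallel (hydraulic power unit and subsea control module): 1 − (1 − 0.87300)(1 − 0.89700) = 0.98692
Series ([0.98692], master valve solenoid, and chemical-injection pump): 0.98692 × 0.95300 × 0.79100 = 0.74396
Parallel ([0.74396] and choke actuator): 1 − (1 − 0.74396)(1 − 0.76300) = 0.93932
Series ([0.93932] and pressure sensor): 0.93932 × 0.75000 = 0.704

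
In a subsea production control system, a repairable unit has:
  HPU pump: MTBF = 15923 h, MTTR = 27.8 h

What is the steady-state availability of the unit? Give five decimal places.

A(HPU pump) = MTBF/(MTBF+MTTR) = 15923/(15923+27.8) = 0.99826

0.99826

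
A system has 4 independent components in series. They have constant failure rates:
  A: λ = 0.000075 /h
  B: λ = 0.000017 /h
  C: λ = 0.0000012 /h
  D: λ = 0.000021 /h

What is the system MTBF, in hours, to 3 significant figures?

Series of exponential components: λ_sys = Σ λ_i
λ_sys = 0.000075 + 0.000017 + 0.0000012 + 0.000021 = 1.1420e-04 /h
MTBF = 1 / λ_sys = 8760 h

8760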